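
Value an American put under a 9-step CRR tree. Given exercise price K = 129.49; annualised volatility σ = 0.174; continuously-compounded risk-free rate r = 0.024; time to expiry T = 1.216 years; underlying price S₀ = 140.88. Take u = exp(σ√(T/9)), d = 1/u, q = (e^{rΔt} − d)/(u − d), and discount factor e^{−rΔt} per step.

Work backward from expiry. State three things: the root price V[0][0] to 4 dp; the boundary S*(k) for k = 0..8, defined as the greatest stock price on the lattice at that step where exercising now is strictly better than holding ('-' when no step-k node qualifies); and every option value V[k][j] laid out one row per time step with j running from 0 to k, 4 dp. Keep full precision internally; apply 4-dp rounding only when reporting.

Δt=0.13511  u=1.06605  d=0.93804  q=0.50939  discount=0.99676
step 9 (expiry): payoffs max(K−S,0) = 50.2654 39.4546 27.1686 13.2061 0.0000 0.0000 0.0000 0.0000 0.0000 0.0000
step 8: (k=8,j=0): S=84.4572, (K−S)⁺=45.0328, hold=44.6136 ⇒ V=45.0328 exercise | (k=8,j=1): S=95.9820, (K−S)⁺=33.5080, hold=33.0888 ⇒ V=33.5080 exercise | (k=8,j=2): S=109.0795, (K−S)⁺=20.4105, hold=19.9913 ⇒ V=20.4105 exercise | (k=8,j=3): S=123.9642, (K−S)⁺=5.5258, hold=6.4581 ⇒ V=6.4581 continue | (k=8,j=4): S=140.8800, (K−S)⁺=0.0000, hold=0.0000 ⇒ V=0.0000 continue | (k=8,j=5): S=160.1041, (K−S)⁺=0.0000, hold=0.0000 ⇒ V=0.0000 continue | (k=8,j=6): S=181.9515, (K−S)⁺=0.0000, hold=0.0000 ⇒ V=0.0000 continue | (k=8,j=7): S=206.7802, (K−S)⁺=0.0000, hold=0.0000 ⇒ V=0.0000 continue | (k=8,j=8): S=234.9969, (K−S)⁺=0.0000, hold=0.0000 ⇒ V=0.0000 continue  boundary S*=109.0795
step 7: (k=7,j=0): S=90.0354, (K−S)⁺=39.4546, hold=39.0354 ⇒ V=39.4546 exercise | (k=7,j=1): S=102.3214, (K−S)⁺=27.1686, hold=26.7494 ⇒ V=27.1686 exercise | (k=7,j=2): S=116.2839, (K−S)⁺=13.2061, hold=13.2602 ⇒ V=13.2602 continue | (k=7,j=3): S=132.1517, (K−S)⁺=0.0000, hold=3.1581 ⇒ V=3.1581 continue | (k=7,j=4): S=150.1848, (K−S)⁺=0.0000, hold=0.0000 ⇒ V=0.0000 continue | (k=7,j=5): S=170.6786, (K−S)⁺=0.0000, hold=0.0000 ⇒ V=0.0000 continue | (k=7,j=6): S=193.9690, (K−S)⁺=0.0000, hold=0.0000 ⇒ V=0.0000 continue | (k=7,j=7): S=220.4375, (K−S)⁺=0.0000, hold=0.0000 ⇒ V=0.0000 continue  boundary S*=102.3214
step 6: (k=6,j=0): S=95.9820, (K−S)⁺=33.5080, hold=33.0888 ⇒ V=33.5080 exercise | (k=6,j=1): S=109.0795, (K−S)⁺=20.4105, hold=20.0188 ⇒ V=20.4105 exercise | (k=6,j=2): S=123.9642, (K−S)⁺=5.5258, hold=8.0881 ⇒ V=8.0881 continue | (k=6,j=3): S=140.8800, (K−S)⁺=0.0000, hold=1.5444 ⇒ V=1.5444 continue | (k=6,j=4): S=160.1041, (K−S)⁺=0.0000, hold=0.0000 ⇒ V=0.0000 continue | (k=6,j=5): S=181.9515, (K−S)⁺=0.0000, hold=0.0000 ⇒ V=0.0000 continue | (k=6,j=6): S=206.7802, (K−S)⁺=0.0000, hold=0.0000 ⇒ V=0.0000 continue  boundary S*=109.0795
step 5: (k=5,j=0): S=102.3214, (K−S)⁺=27.1686, hold=26.7494 ⇒ V=27.1686 exercise | (k=5,j=1): S=116.2839, (K−S)⁺=13.2061, hold=14.0878 ⇒ V=14.0878 continue | (k=5,j=2): S=132.1517, (K−S)⁺=0.0000, hold=4.7394 ⇒ V=4.7394 continue | (k=5,j=3): S=150.1848, (K−S)⁺=0.0000, hold=0.7552 ⇒ V=0.7552 continue | (k=5,j=4): S=170.6786, (K−S)⁺=0.0000, hold=0.0000 ⇒ V=0.0000 continue | (k=5,j=5): S=193.9690, (K−S)⁺=0.0000, hold=0.0000 ⇒ V=0.0000 continue  boundary S*=102.3214
step 4: (k=4,j=0): S=109.0795, (K−S)⁺=20.4105, hold=20.4390 ⇒ V=20.4390 continue | (k=4,j=1): S=123.9642, (K−S)⁺=5.5258, hold=9.2956 ⇒ V=9.2956 continue | (k=4,j=2): S=140.8800, (K−S)⁺=0.0000, hold=2.7011 ⇒ V=2.7011 continue | (k=4,j=3): S=160.1041, (K−S)⁺=0.0000, hold=0.3693 ⇒ V=0.3693 continue | (k=4,j=4): S=181.9515, (K−S)⁺=0.0000, hold=0.0000 ⇒ V=0.0000 continue  boundary S*=-
step 3: (k=3,j=0): S=116.2839, (K−S)⁺=13.2061, hold=14.7149 ⇒ V=14.7149 continue | (k=3,j=1): S=132.1517, (K−S)⁺=0.0000, hold=5.9173 ⇒ V=5.9173 continue | (k=3,j=2): S=150.1848, (K−S)⁺=0.0000, hold=1.5084 ⇒ V=1.5084 continue | (k=3,j=3): S=170.6786, (K−S)⁺=0.0000, hold=0.1806 ⇒ V=0.1806 continue  boundary S*=-
step 2: (k=2,j=0): S=123.9642, (K−S)⁺=5.5258, hold=10.2003 ⇒ V=10.2003 continue | (k=2,j=1): S=140.8800, (K−S)⁺=0.0000, hold=3.6596 ⇒ V=3.6596 continue | (k=2,j=2): S=160.1041, (K−S)⁺=0.0000, hold=0.8294 ⇒ V=0.8294 continue  boundary S*=-
step 1: (k=1,j=0): S=132.1517, (K−S)⁺=0.0000, hold=6.8463 ⇒ V=6.8463 continue | (k=1,j=1): S=150.1848, (K−S)⁺=0.0000, hold=2.2107 ⇒ V=2.2107 continue  boundary S*=-
step 0: (k=0,j=0): S=140.8800, (K−S)⁺=0.0000, hold=4.4705 ⇒ V=4.4705 continue  boundary S*=-

price = 4.4705
boundary = - - - - - 102.3214 109.0795 102.3214 109.0795
tree:
4.4705
6.8463 2.2107
10.2003 3.6596 0.8294
14.7149 5.9173 1.5084 0.1806
20.4390 9.2956 2.7011 0.3693 0.0000
27.1686 14.0878 4.7394 0.7552 0.0000 0.0000
33.5080 20.4105 8.0881 1.5444 0.0000 0.0000 0.0000
39.4546 27.1686 13.2602 3.1581 0.0000 0.0000 0.0000 0.0000
45.0328 33.5080 20.4105 6.4581 0.0000 0.0000 0.0000 0.0000 0.0000
50.2654 39.4546 27.1686 13.2061 0.0000 0.0000 0.0000 0.0000 0.0000 0.0000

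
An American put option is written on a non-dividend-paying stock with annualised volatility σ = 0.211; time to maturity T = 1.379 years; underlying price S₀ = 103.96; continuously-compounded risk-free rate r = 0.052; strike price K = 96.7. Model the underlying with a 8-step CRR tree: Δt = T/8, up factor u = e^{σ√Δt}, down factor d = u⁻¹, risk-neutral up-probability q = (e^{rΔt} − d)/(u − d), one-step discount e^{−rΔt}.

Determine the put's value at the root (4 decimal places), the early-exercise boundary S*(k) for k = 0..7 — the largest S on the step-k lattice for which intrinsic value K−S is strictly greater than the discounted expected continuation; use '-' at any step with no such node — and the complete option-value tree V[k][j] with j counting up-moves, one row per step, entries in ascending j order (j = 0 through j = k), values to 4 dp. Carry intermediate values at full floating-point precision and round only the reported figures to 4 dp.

Δt=0.17238, u=1.09155, d=0.91612, q=0.52944, disc=e^(-rΔt)=0.99108
k=8 terminal: V=max(K-S,0) → 45.1176 35.2399 23.4708 9.4480 0.0000 0.0000 0.0000 0.0000 0.0000
k=7: j=0 S=56.3051 intr=40.3949 cont=39.5320 V=40.3949[EX]; j=1 S=67.0870 intr=29.6130 cont=28.7501 V=29.6130[EX]; j=2 S=79.9336 intr=16.7664 cont=15.9035 V=16.7664[EX]; j=3 S=95.2403 intr=1.4597 cont=4.4062 V=4.4062[hold]; j=4 S=113.4780 intr=0.0000 cont=0.0000 V=0.0000[hold]; j=5 S=135.2082 intr=0.0000 cont=0.0000 V=0.0000[hold]; j=6 S=161.0994 intr=0.0000 cont=0.0000 V=0.0000[hold]; j=7 S=191.9487 intr=0.0000 cont=0.0000 V=0.0000[hold]  S*(7)=79.9336
k=6: j=0 S=61.4601 intr=35.2399 cont=34.3770 V=35.2399[EX]; j=1 S=73.2292 intr=23.4708 cont=22.6079 V=23.4708[EX]; j=2 S=87.2520 intr=9.4480 cont=10.1312 V=10.1312[hold]; j=3 S=103.9600 intr=0.0000 cont=2.0549 V=2.0549[hold]; j=4 S=123.8675 intr=0.0000 cont=0.0000 V=0.0000[hold]; j=5 S=147.5871 intr=0.0000 cont=0.0000 V=0.0000[hold]; j=6 S=175.8489 intr=0.0000 cont=0.0000 V=0.0000[hold]  S*(6)=73.2292
k=5: j=0 S=67.0870 intr=29.6130 cont=28.7501 V=29.6130[EX]; j=1 S=79.9336 intr=16.7664 cont=16.2619 V=16.7664[EX]; j=2 S=95.2403 intr=1.4597 cont=5.8031 V=5.8031[hold]; j=3 S=113.4780 intr=0.0000 cont=0.9583 V=0.9583[hold]; j=4 S=135.2082 intr=0.0000 cont=0.0000 V=0.0000[hold]; j=5 S=161.0994 intr=0.0000 cont=0.0000 V=0.0000[hold]  S*(5)=79.9336
k=4: j=0 S=73.2292 intr=23.4708 cont=22.6079 V=23.4708[EX]; j=1 S=87.2520 intr=9.4480 cont=10.8642 V=10.8642[hold]; j=2 S=103.9600 intr=0.0000 cont=3.2092 V=3.2092[hold]; j=3 S=123.8675 intr=0.0000 cont=0.4469 V=0.4469[hold]; j=4 S=147.5871 intr=0.0000 cont=0.0000 V=0.0000[hold]  S*(4)=73.2292
k=3: j=0 S=79.9336 intr=16.7664 cont=16.6465 V=16.7664[EX]; j=1 S=95.2403 intr=1.4597 cont=6.7506 V=6.7506[hold]; j=2 S=113.4780 intr=0.0000 cont=1.7312 V=1.7312[hold]; j=3 S=135.2082 intr=0.0000 cont=0.2084 V=0.2084[hold]  S*(3)=79.9336
k=2: j=0 S=87.2520 intr=9.4480 cont=11.3613 V=11.3613[hold]; j=1 S=103.9600 intr=0.0000 cont=4.0566 V=4.0566[hold]; j=2 S=123.8675 intr=0.0000 cont=0.9167 V=0.9167[hold]  S*(2)=-
k=1: j=0 S=95.2403 intr=1.4597 cont=7.4270 V=7.4270[hold]; j=1 S=113.4780 intr=0.0000 cont=2.3729 V=2.3729[hold]  S*(1)=-
k=0: j=0 S=103.9600 intr=0.0000 cont=4.7088 V=4.7088[hold]  S*(0)=-

price = 4.7088
boundary = - - - 79.9336 73.2292 79.9336 73.2292 79.9336
tree:
4.7088
7.4270 2.3729
11.3613 4.0566 0.9167
16.7664 6.7506 1.7312 0.2084
23.4708 10.8642 3.2092 0.4469 0.0000
29.6130 16.7664 5.8031 0.9583 0.0000 0.0000
35.2399 23.4708 10.1312 2.0549 0.0000 0.0000 0.0000
40.3949 29.6130 16.7664 4.4062 0.0000 0.0000 0.0000 0.0000
45.1176 35.2399 23.4708 9.4480 0.0000 0.0000 0.0000 0.0000 0.0000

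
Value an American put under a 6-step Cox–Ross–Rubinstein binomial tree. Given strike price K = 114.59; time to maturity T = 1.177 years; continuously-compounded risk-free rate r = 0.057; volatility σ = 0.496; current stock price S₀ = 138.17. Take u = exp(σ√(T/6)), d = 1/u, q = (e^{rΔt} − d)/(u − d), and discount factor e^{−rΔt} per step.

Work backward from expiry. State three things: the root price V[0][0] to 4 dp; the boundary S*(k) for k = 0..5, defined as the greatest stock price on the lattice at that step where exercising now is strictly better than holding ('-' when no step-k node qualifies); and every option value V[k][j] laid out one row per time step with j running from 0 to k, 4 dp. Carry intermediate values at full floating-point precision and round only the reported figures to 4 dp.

Δt=0.19617  u=1.24568  d=0.80277  q=0.47069  discount=0.98888
step 6 (expiry): payoffs max(K−S,0) = 77.6094 57.2065 25.5469 0.0000 0.0000 0.0000 0.0000
step 5: (k=5,j=0): S=46.0660, (K−S)⁺=68.5240, hold=67.2498 ⇒ V=68.5240 exercise | (k=5,j=1): S=71.4815, (K−S)⁺=43.1085, hold=41.8343 ⇒ V=43.1085 exercise | (k=5,j=2): S=110.9193, (K−S)⁺=3.6707, hold=13.3719 ⇒ V=13.3719 continue | (k=5,j=3): S=172.1157, (K−S)⁺=0.0000, hold=0.0000 ⇒ V=0.0000 continue | (k=5,j=4): S=267.0753, (K−S)⁺=0.0000, hold=0.0000 ⇒ V=0.0000 continue | (k=5,j=5): S=414.4260, (K−S)⁺=0.0000, hold=0.0000 ⇒ V=0.0000 continue  boundary S*=71.4815
step 4: (k=4,j=0): S=57.3835, (K−S)⁺=57.2065, hold=55.9323 ⇒ V=57.2065 exercise | (k=4,j=1): S=89.0431, (K−S)⁺=25.5469, hold=28.7882 ⇒ V=28.7882 continue | (k=4,j=2): S=138.1700, (K−S)⁺=0.0000, hold=6.9992 ⇒ V=6.9992 continue | (k=4,j=3): S=214.4011, (K−S)⁺=0.0000, hold=0.0000 ⇒ V=0.0000 continue | (k=4,j=4): S=332.6904, (K−S)⁺=0.0000, hold=0.0000 ⇒ V=0.0000 continue  boundary S*=57.3835
step 3: (k=3,j=0): S=71.4815, (K−S)⁺=43.1085, hold=43.3430 ⇒ V=43.3430 continue | (k=3,j=1): S=110.9193, (K−S)⁺=3.6707, hold=18.3263 ⇒ V=18.3263 continue | (k=3,j=2): S=172.1157, (K−S)⁺=0.0000, hold=3.6636 ⇒ V=3.6636 continue | (k=3,j=3): S=267.0753, (K−S)⁺=0.0000, hold=0.0000 ⇒ V=0.0000 continue  boundary S*=-
step 2: (k=2,j=0): S=89.0431, (K−S)⁺=25.5469, hold=31.2170 ⇒ V=31.2170 continue | (k=2,j=1): S=138.1700, (K−S)⁺=0.0000, hold=11.2977 ⇒ V=11.2977 continue | (k=2,j=2): S=214.4011, (K−S)⁺=0.0000, hold=1.9176 ⇒ V=1.9176 continue  boundary S*=-
step 1: (k=1,j=0): S=110.9193, (K−S)⁺=3.6707, hold=21.5984 ⇒ V=21.5984 continue | (k=1,j=1): S=172.1157, (K−S)⁺=0.0000, hold=6.8061 ⇒ V=6.8061 continue  boundary S*=-
step 0: (k=0,j=0): S=138.1700, (K−S)⁺=0.0000, hold=14.4731 ⇒ V=14.4731 continue  boundary S*=-

price = 14.4731
boundary = - - - - 57.3835 71.4815
tree:
14.4731
21.5984 6.8061
31.2170 11.2977 1.9176
43.3430 18.3263 3.6636 0.0000
57.2065 28.7882 6.9992 0.0000 0.0000
68.5240 43.1085 13.3719 0.0000 0.0000 0.0000
77.6094 57.2065 25.5469 0.0000 0.0000 0.0000 0.0000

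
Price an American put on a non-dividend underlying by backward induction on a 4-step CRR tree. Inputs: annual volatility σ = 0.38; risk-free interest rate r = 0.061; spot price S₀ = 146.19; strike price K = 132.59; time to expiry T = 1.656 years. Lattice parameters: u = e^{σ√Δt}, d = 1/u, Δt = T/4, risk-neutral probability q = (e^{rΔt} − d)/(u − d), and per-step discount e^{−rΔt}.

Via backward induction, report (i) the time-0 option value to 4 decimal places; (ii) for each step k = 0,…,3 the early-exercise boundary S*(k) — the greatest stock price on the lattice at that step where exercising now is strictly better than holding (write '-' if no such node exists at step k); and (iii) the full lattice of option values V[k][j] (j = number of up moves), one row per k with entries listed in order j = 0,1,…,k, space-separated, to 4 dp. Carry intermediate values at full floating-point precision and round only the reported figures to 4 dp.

price = 15.6062
boundary = - - 89.6490 70.2035
tree:
15.6062
26.3779 5.2508
42.9410 10.5789 0.0000
62.3865 21.3136 0.0000 0.0000
77.6140 42.9410 0.0000 0.0000 0.0000

Δt=0.41400  u=1.27699  d=0.78309  q=0.49096  discount=0.97506
step 4 (expiry): payoffs max(K−S,0) = 77.6140 42.9410 0.0000 0.0000 0.0000
step 3: (k=3,j=0): S=70.2035, (K−S)⁺=62.3865, hold=59.0800 ⇒ V=62.3865 exercise | (k=3,j=1): S=114.4805, (K−S)⁺=18.1095, hold=21.3136 ⇒ V=21.3136 continue | (k=3,j=2): S=186.6826, (K−S)⁺=0.0000, hold=0.0000 ⇒ V=0.0000 continue | (k=3,j=3): S=304.4222, (K−S)⁺=0.0000, hold=0.0000 ⇒ V=0.0000 continue  boundary S*=70.2035
step 2: (k=2,j=0): S=89.6490, (K−S)⁺=42.9410, hold=41.1684 ⇒ V=42.9410 exercise | (k=2,j=1): S=146.1900, (K−S)⁺=0.0000, hold=10.5789 ⇒ V=10.5789 continue | (k=2,j=2): S=238.3911, (K−S)⁺=0.0000, hold=0.0000 ⇒ V=0.0000 continue  boundary S*=89.6490
step 1: (k=1,j=0): S=114.4805, (K−S)⁺=18.1095, hold=26.3779 ⇒ V=26.3779 continue | (k=1,j=1): S=186.6826, (K−S)⁺=0.0000, hold=5.2508 ⇒ V=5.2508 continue  boundary S*=-
step 0: (k=0,j=0): S=146.1900, (K−S)⁺=0.0000, hold=15.6062 ⇒ V=15.6062 continue  boundary S*=-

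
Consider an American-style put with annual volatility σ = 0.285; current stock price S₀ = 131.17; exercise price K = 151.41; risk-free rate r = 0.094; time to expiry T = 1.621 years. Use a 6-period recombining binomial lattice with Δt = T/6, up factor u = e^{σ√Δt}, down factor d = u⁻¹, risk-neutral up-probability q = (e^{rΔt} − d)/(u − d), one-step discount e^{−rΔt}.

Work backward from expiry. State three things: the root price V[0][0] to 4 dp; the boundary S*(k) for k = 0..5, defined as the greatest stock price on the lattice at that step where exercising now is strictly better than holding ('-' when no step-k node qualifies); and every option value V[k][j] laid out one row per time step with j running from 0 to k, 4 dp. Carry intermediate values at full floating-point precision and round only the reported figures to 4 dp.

Δt=0.27017  u=1.15967  d=0.86231  q=0.54953  discount=0.97492
step 6 (expiry): payoffs max(K−S,0) = 97.4805 78.8836 53.8739 20.2400 0.0000 0.0000 0.0000
step 5: (k=5,j=0): S=62.5405, (K−S)⁺=88.8695, hold=85.0728 ⇒ V=88.8695 exercise | (k=5,j=1): S=84.1067, (K−S)⁺=67.3033, hold=63.5066 ⇒ V=67.3033 exercise | (k=5,j=2): S=113.1097, (K−S)⁺=38.3003, hold=34.5036 ⇒ V=38.3003 exercise | (k=5,j=3): S=152.1140, (K−S)⁺=0.0000, hold=8.8888 ⇒ V=8.8888 continue | (k=5,j=4): S=204.5684, (K−S)⁺=0.0000, hold=0.0000 ⇒ V=0.0000 continue | (k=5,j=5): S=275.1109, (K−S)⁺=0.0000, hold=0.0000 ⇒ V=0.0000 continue  boundary S*=113.1097
step 4: (k=4,j=0): S=72.5264, (K−S)⁺=78.8836, hold=75.0869 ⇒ V=78.8836 exercise | (k=4,j=1): S=97.5361, (K−S)⁺=53.8739, hold=50.0772 ⇒ V=53.8739 exercise | (k=4,j=2): S=131.1700, (K−S)⁺=20.2400, hold=21.5826 ⇒ V=21.5826 continue | (k=4,j=3): S=176.4021, (K−S)⁺=0.0000, hold=3.9037 ⇒ V=3.9037 continue | (k=4,j=4): S=237.2320, (K−S)⁺=0.0000, hold=0.0000 ⇒ V=0.0000 continue  boundary S*=97.5361
step 3: (k=3,j=0): S=84.1067, (K−S)⁺=67.3033, hold=63.5066 ⇒ V=67.3033 exercise | (k=3,j=1): S=113.1097, (K−S)⁺=38.3003, hold=35.2229 ⇒ V=38.3003 exercise | (k=3,j=2): S=152.1140, (K−S)⁺=0.0000, hold=11.5699 ⇒ V=11.5699 continue | (k=3,j=3): S=204.5684, (K−S)⁺=0.0000, hold=1.7144 ⇒ V=1.7144 continue  boundary S*=113.1097
step 2: (k=2,j=0): S=97.5361, (K−S)⁺=53.8739, hold=50.0772 ⇒ V=53.8739 exercise | (k=2,j=1): S=131.1700, (K−S)⁺=20.2400, hold=23.0190 ⇒ V=23.0190 continue | (k=2,j=2): S=176.4021, (K−S)⁺=0.0000, hold=5.9997 ⇒ V=5.9997 continue  boundary S*=97.5361
step 1: (k=1,j=0): S=113.1097, (K−S)⁺=38.3003, hold=35.9924 ⇒ V=38.3003 exercise | (k=1,j=1): S=152.1140, (K−S)⁺=0.0000, hold=13.3237 ⇒ V=13.3237 continue  boundary S*=113.1097
step 0: (k=0,j=0): S=131.1700, (K−S)⁺=20.2400, hold=23.9586 ⇒ V=23.9586 continue  boundary S*=-

price = 23.9586
boundary = - 113.1097 97.5361 113.1097 97.5361 113.1097
tree:
23.9586
38.3003 13.3237
53.8739 23.0190 5.9997
67.3033 38.3003 11.5699 1.7144
78.8836 53.8739 21.5826 3.9037 0.0000
88.8695 67.3033 38.3003 8.8888 0.0000 0.0000
97.4805 78.8836 53.8739 20.2400 0.0000 0.0000 0.0000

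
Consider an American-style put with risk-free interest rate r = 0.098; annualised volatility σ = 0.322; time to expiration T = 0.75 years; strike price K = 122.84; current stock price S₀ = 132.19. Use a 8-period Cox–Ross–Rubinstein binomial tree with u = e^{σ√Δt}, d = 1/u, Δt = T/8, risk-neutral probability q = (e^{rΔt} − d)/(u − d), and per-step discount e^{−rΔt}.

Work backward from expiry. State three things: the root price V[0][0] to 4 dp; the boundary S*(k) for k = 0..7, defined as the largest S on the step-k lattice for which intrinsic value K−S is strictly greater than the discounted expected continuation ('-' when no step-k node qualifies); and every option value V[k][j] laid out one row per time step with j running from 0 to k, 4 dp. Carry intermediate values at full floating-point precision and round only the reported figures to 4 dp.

price = 7.2376
boundary = - - - 98.3433 89.1101 98.3433 89.1101 98.3433
tree:
7.2376
11.2263 3.7147
16.8852 6.2450 1.4642
24.4967 10.2166 2.7201 0.3406
33.7299 16.1585 4.9585 0.7193 0.0000
42.0963 24.4967 8.8119 1.5190 0.0000 0.0000
49.6771 33.7299 15.1045 3.2079 0.0000 0.0000 0.0000
56.5462 42.0963 24.4967 6.7746 0.0000 0.0000 0.0000 0.0000
62.7704 49.6771 33.7299 14.3068 0.0000 0.0000 0.0000 0.0000 0.0000

params: Δt=0.09375 u=1.10362 d=0.90611 q=0.52210 e^(-rΔt)=0.99085
t_8 payoffs: 62.7704 49.6771 33.7299 14.3068 0.0000 0.0000 0.0000 0.0000 0.0000
t_7: node(7,0) S=66.2938 payoff=56.5462 vs cont=55.4228 → 56.5462 [stop]  node(7,1) S=80.7437 payoff=42.0963 vs cont=40.9728 → 42.0963 [stop]  node(7,2) S=98.3433 payoff=24.4967 vs cont=23.3733 → 24.4967 [stop]  node(7,3) S=119.7790 payoff=3.0610 vs cont=6.7746 → 6.7746 [wait]  node(7,4) S=145.8870 payoff=0.0000 vs cont=0.0000 → 0.0000 [wait]  node(7,5) S=177.6857 payoff=0.0000 vs cont=0.0000 → 0.0000 [wait]  node(7,6) S=216.4155 payoff=0.0000 vs cont=0.0000 → 0.0000 [wait]  node(7,7) S=263.5871 payoff=0.0000 vs cont=0.0000 → 0.0000 [wait]  ⇒ S*(7)=98.3433
t_6: node(6,0) S=73.1629 payoff=49.6771 vs cont=48.5537 → 49.6771 [stop]  node(6,1) S=89.1101 payoff=33.7299 vs cont=32.6065 → 33.7299 [stop]  node(6,2) S=108.5332 payoff=14.3068 vs cont=15.1045 → 15.1045 [wait]  node(6,3) S=132.1900 payoff=0.0000 vs cont=3.2079 → 3.2079 [wait]  node(6,4) S=161.0032 payoff=0.0000 vs cont=0.0000 → 0.0000 [wait]  node(6,5) S=196.0967 payoff=0.0000 vs cont=0.0000 → 0.0000 [wait]  node(6,6) S=238.8396 payoff=0.0000 vs cont=0.0000 → 0.0000 [wait]  ⇒ S*(6)=89.1101
t_5: node(5,0) S=80.7437 payoff=42.0963 vs cont=40.9728 → 42.0963 [stop]  node(5,1) S=98.3433 payoff=24.4967 vs cont=23.7860 → 24.4967 [stop]  node(5,2) S=119.7790 payoff=3.0610 vs cont=8.8119 → 8.8119 [wait]  node(5,3) S=145.8870 payoff=0.0000 vs cont=1.5190 → 1.5190 [wait]  node(5,4) S=177.6857 payoff=0.0000 vs cont=0.0000 → 0.0000 [wait]  node(5,5) S=216.4155 payoff=0.0000 vs cont=0.0000 → 0.0000 [wait]  ⇒ S*(5)=98.3433
t_4: node(4,0) S=89.1101 payoff=33.7299 vs cont=32.6065 → 33.7299 [stop]  node(4,1) S=108.5332 payoff=14.3068 vs cont=16.1585 → 16.1585 [wait]  node(4,2) S=132.1900 payoff=0.0000 vs cont=4.9585 → 4.9585 [wait]  node(4,3) S=161.0032 payoff=0.0000 vs cont=0.7193 → 0.7193 [wait]  node(4,4) S=196.0967 payoff=0.0000 vs cont=0.0000 → 0.0000 [wait]  ⇒ S*(4)=89.1101
t_3: node(3,0) S=98.3433 payoff=24.4967 vs cont=24.3312 → 24.4967 [stop]  node(3,1) S=119.7790 payoff=3.0610 vs cont=10.2166 → 10.2166 [wait]  node(3,2) S=145.8870 payoff=0.0000 vs cont=2.7201 → 2.7201 [wait]  node(3,3) S=177.6857 payoff=0.0000 vs cont=0.3406 → 0.3406 [wait]  ⇒ S*(3)=98.3433
t_2: node(2,0) S=108.5332 payoff=14.3068 vs cont=16.8852 → 16.8852 [wait]  node(2,1) S=132.1900 payoff=0.0000 vs cont=6.2450 → 6.2450 [wait]  node(2,2) S=161.0032 payoff=0.0000 vs cont=1.4642 → 1.4642 [wait]  ⇒ S*(2)=-
t_1: node(1,0) S=119.7790 payoff=3.0610 vs cont=11.2263 → 11.2263 [wait]  node(1,1) S=145.8870 payoff=0.0000 vs cont=3.7147 → 3.7147 [wait]  ⇒ S*(1)=-
t_0: node(0,0) S=132.1900 payoff=0.0000 vs cont=7.2376 → 7.2376 [wait]  ⇒ S*(0)=-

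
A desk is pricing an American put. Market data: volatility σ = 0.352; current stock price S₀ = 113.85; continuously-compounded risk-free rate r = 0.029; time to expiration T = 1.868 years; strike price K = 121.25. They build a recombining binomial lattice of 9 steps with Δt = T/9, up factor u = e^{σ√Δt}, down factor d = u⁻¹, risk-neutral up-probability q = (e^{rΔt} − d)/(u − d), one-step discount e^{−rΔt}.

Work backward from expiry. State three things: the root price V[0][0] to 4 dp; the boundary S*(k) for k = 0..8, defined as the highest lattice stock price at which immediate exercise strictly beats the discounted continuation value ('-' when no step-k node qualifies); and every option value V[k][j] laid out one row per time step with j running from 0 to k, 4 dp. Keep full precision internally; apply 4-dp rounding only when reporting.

params: Δt=0.20756 u=1.17394 d=0.85183 q=0.47874 e^(-rΔt)=0.99400
t_9 payoffs: 94.3643 84.1979 70.1872 50.8786 24.2688 0.0000 0.0000 0.0000 0.0000 0.0000
t_8: node(8,0) S=31.5622 payoff=89.6878 vs cont=88.9601 → 89.6878 [stop]  node(8,1) S=43.4970 payoff=77.7530 vs cont=77.0254 → 77.7530 [stop]  node(8,2) S=59.9446 payoff=61.3054 vs cont=60.5777 → 61.3054 [stop]  node(8,3) S=82.6117 payoff=38.6383 vs cont=37.9107 → 38.6383 [stop]  node(8,4) S=113.8500 payoff=7.4000 vs cont=12.5745 → 12.5745 [wait]  node(8,5) S=156.9005 payoff=0.0000 vs cont=0.0000 → 0.0000 [wait]  node(8,6) S=216.2299 payoff=0.0000 vs cont=0.0000 → 0.0000 [wait]  node(8,7) S=297.9937 payoff=0.0000 vs cont=0.0000 → 0.0000 [wait]  node(8,8) S=410.6752 payoff=0.0000 vs cont=0.0000 → 0.0000 [wait]  ⇒ S*(8)=82.6117
t_7: node(7,0) S=37.0521 payoff=84.1979 vs cont=83.4702 → 84.1979 [stop]  node(7,1) S=51.0628 payoff=70.1872 vs cont=69.4596 → 70.1872 [stop]  node(7,2) S=70.3714 payoff=50.8786 vs cont=50.1510 → 50.8786 [stop]  node(7,3) S=96.9812 payoff=24.2688 vs cont=26.0036 → 26.0036 [wait]  node(7,4) S=133.6530 payoff=0.0000 vs cont=6.5153 → 6.5153 [wait]  node(7,5) S=184.1917 payoff=0.0000 vs cont=0.0000 → 0.0000 [wait]  node(7,6) S=253.8408 payoff=0.0000 vs cont=0.0000 → 0.0000 [wait]  node(7,7) S=349.8265 payoff=0.0000 vs cont=0.0000 → 0.0000 [wait]  ⇒ S*(7)=70.3714
t_6: node(6,0) S=43.4970 payoff=77.7530 vs cont=77.0254 → 77.7530 [stop]  node(6,1) S=59.9446 payoff=61.3054 vs cont=60.5777 → 61.3054 [stop]  node(6,2) S=82.6117 payoff=38.6383 vs cont=38.7362 → 38.7362 [wait]  node(6,3) S=113.8500 payoff=7.4000 vs cont=16.5738 → 16.5738 [wait]  node(6,4) S=156.9005 payoff=0.0000 vs cont=3.3758 → 3.3758 [wait]  node(6,5) S=216.2299 payoff=0.0000 vs cont=0.0000 → 0.0000 [wait]  node(6,6) S=297.9937 payoff=0.0000 vs cont=0.0000 → 0.0000 [wait]  ⇒ S*(6)=59.9446
t_5: node(5,0) S=51.0628 payoff=70.1872 vs cont=69.4596 → 70.1872 [stop]  node(5,1) S=70.3714 payoff=50.8786 vs cont=50.1976 → 50.8786 [stop]  node(5,2) S=96.9812 payoff=24.2688 vs cont=27.9574 → 27.9574 [wait]  node(5,3) S=133.6530 payoff=0.0000 vs cont=10.1939 → 10.1939 [wait]  node(5,4) S=184.1917 payoff=0.0000 vs cont=1.7491 → 1.7491 [wait]  node(5,5) S=253.8408 payoff=0.0000 vs cont=0.0000 → 0.0000 [wait]  ⇒ S*(5)=70.3714
t_4: node(4,0) S=59.9446 payoff=61.3054 vs cont=60.5777 → 61.3054 [stop]  node(4,1) S=82.6117 payoff=38.6383 vs cont=39.6659 → 39.6659 [wait]  node(4,2) S=113.8500 payoff=7.4000 vs cont=19.3366 → 19.3366 [wait]  node(4,3) S=156.9005 payoff=0.0000 vs cont=6.1141 → 6.1141 [wait]  node(4,4) S=216.2299 payoff=0.0000 vs cont=0.9063 → 0.9063 [wait]  ⇒ S*(4)=59.9446
t_3: node(3,0) S=70.3714 payoff=50.8786 vs cont=50.6400 → 50.8786 [stop]  node(3,1) S=96.9812 payoff=24.2688 vs cont=29.7539 → 29.7539 [wait]  node(3,2) S=133.6530 payoff=0.0000 vs cont=12.9284 → 12.9284 [wait]  node(3,3) S=184.1917 payoff=0.0000 vs cont=3.5992 → 3.5992 [wait]  ⇒ S*(3)=70.3714
t_2: node(2,0) S=82.6117 payoff=38.6383 vs cont=40.5208 → 40.5208 [wait]  node(2,1) S=113.8500 payoff=7.4000 vs cont=21.5687 → 21.5687 [wait]  node(2,2) S=156.9005 payoff=0.0000 vs cont=8.4114 → 8.4114 [wait]  ⇒ S*(2)=-
t_1: node(1,0) S=96.9812 payoff=24.2688 vs cont=31.2590 → 31.2590 [wait]  node(1,1) S=133.6530 payoff=0.0000 vs cont=15.1782 → 15.1782 [wait]  ⇒ S*(1)=-
t_0: node(0,0) S=113.8500 payoff=7.4000 vs cont=23.4191 → 23.4191 [wait]  ⇒ S*(0)=-

price = 23.4191
boundary = - - - 70.3714 59.9446 70.3714 59.9446 70.3714 82.6117
tree:
23.4191
31.2590 15.1782
40.5208 21.5687 8.4114
50.8786 29.7539 12.9284 3.5992
61.3054 39.6659 19.3366 6.1141 0.9063
70.1872 50.8786 27.9574 10.1939 1.7491 0.0000
77.7530 61.3054 38.7362 16.5738 3.3758 0.0000 0.0000
84.1979 70.1872 50.8786 26.0036 6.5153 0.0000 0.0000 0.0000
89.6878 77.7530 61.3054 38.6383 12.5745 0.0000 0.0000 0.0000 0.0000
94.3643 84.1979 70.1872 50.8786 24.2688 0.0000 0.0000 0.0000 0.0000 0.0000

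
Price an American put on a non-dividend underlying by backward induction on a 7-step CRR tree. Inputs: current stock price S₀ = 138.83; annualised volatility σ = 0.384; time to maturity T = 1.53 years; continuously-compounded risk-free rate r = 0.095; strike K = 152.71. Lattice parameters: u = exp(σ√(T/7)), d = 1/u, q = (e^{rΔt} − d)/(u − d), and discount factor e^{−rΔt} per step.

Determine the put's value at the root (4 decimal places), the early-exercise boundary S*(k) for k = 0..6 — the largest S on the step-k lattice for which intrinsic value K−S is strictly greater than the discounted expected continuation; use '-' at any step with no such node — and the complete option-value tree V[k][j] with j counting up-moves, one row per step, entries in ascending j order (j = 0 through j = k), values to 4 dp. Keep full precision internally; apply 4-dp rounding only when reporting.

Δt=0.21857  u=1.19665  d=0.83567  q=0.51336  discount=0.97945
step 7 (expiry): payoffs max(K−S,0) = 113.1995 96.1321 71.6920 36.6945 0.0000 0.0000 0.0000 0.0000
step 6: (k=6,j=0): S=47.2803, (K−S)⁺=105.4297, hold=102.2915 ⇒ V=105.4297 exercise | (k=6,j=1): S=67.7040, (K−S)⁺=85.0060, hold=81.8678 ⇒ V=85.0060 exercise | (k=6,j=2): S=96.9502, (K−S)⁺=55.7598, hold=52.6216 ⇒ V=55.7598 exercise | (k=6,j=3): S=138.8300, (K−S)⁺=13.8800, hold=17.4900 ⇒ V=17.4900 continue | (k=6,j=4): S=198.8007, (K−S)⁺=0.0000, hold=0.0000 ⇒ V=0.0000 continue | (k=6,j=5): S=284.6770, (K−S)⁺=0.0000, hold=0.0000 ⇒ V=0.0000 continue | (k=6,j=6): S=407.6494, (K−S)⁺=0.0000, hold=0.0000 ⇒ V=0.0000 continue  boundary S*=96.9502
step 5: (k=5,j=0): S=56.5779, (K−S)⁺=96.1321, hold=92.9938 ⇒ V=96.1321 exercise | (k=5,j=1): S=81.0180, (K−S)⁺=71.6920, hold=68.5538 ⇒ V=71.6920 exercise | (k=5,j=2): S=116.0155, (K−S)⁺=36.6945, hold=35.3714 ⇒ V=36.6945 exercise | (k=5,j=3): S=166.1310, (K−S)⁺=0.0000, hold=8.3364 ⇒ V=8.3364 continue | (k=5,j=4): S=237.8949, (K−S)⁺=0.0000, hold=0.0000 ⇒ V=0.0000 continue | (k=5,j=5): S=340.6588, (K−S)⁺=0.0000, hold=0.0000 ⇒ V=0.0000 continue  boundary S*=116.0155
step 4: (k=4,j=0): S=67.7040, (K−S)⁺=85.0060, hold=81.8678 ⇒ V=85.0060 exercise | (k=4,j=1): S=96.9502, (K−S)⁺=55.7598, hold=52.6216 ⇒ V=55.7598 exercise | (k=4,j=2): S=138.8300, (K−S)⁺=13.8800, hold=21.6816 ⇒ V=21.6816 continue | (k=4,j=3): S=198.8007, (K−S)⁺=0.0000, hold=3.9734 ⇒ V=3.9734 continue | (k=4,j=4): S=284.6770, (K−S)⁺=0.0000, hold=0.0000 ⇒ V=0.0000 continue  boundary S*=96.9502
step 3: (k=3,j=0): S=81.0180, (K−S)⁺=71.6920, hold=68.5538 ⇒ V=71.6920 exercise | (k=3,j=1): S=116.0155, (K−S)⁺=36.6945, hold=37.4790 ⇒ V=37.4790 continue | (k=3,j=2): S=166.1310, (K−S)⁺=0.0000, hold=12.3322 ⇒ V=12.3322 continue | (k=3,j=3): S=237.8949, (K−S)⁺=0.0000, hold=1.8939 ⇒ V=1.8939 continue  boundary S*=81.0180
step 2: (k=2,j=0): S=96.9502, (K−S)⁺=55.7598, hold=53.0160 ⇒ V=55.7598 exercise | (k=2,j=1): S=138.8300, (K−S)⁺=13.8800, hold=24.0647 ⇒ V=24.0647 continue | (k=2,j=2): S=198.8007, (K−S)⁺=0.0000, hold=6.8303 ⇒ V=6.8303 continue  boundary S*=96.9502
step 1: (k=1,j=0): S=116.0155, (K−S)⁺=36.6945, hold=38.6773 ⇒ V=38.6773 continue | (k=1,j=1): S=166.1310, (K−S)⁺=0.0000, hold=14.9045 ⇒ V=14.9045 continue  boundary S*=-
step 0: (k=0,j=0): S=138.8300, (K−S)⁺=13.8800, hold=25.9292 ⇒ V=25.9292 continue  boundary S*=-

price = 25.9292
boundary = - - 96.9502 81.0180 96.9502 116.0155 96.9502
tree:
25.9292
38.6773 14.9045
55.7598 24.0647 6.8303
71.6920 37.4790 12.3322 1.8939
85.0060 55.7598 21.6816 3.9734 0.0000
96.1321 71.6920 36.6945 8.3364 0.0000 0.0000
105.4297 85.0060 55.7598 17.4900 0.0000 0.0000 0.0000
113.1995 96.1321 71.6920 36.6945 0.0000 0.0000 0.0000 0.0000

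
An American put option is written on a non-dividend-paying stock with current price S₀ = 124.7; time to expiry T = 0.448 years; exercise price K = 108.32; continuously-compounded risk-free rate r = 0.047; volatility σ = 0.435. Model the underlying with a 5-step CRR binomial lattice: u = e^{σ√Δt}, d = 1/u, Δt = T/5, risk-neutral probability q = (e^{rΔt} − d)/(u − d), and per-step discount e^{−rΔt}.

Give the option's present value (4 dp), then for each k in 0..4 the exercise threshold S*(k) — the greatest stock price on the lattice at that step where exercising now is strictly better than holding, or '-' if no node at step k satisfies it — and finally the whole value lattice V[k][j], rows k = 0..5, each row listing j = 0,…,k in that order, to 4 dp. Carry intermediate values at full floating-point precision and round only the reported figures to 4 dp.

Δt=0.08960  u=1.13907  d=0.87791  q=0.48365  discount=0.99580
step 5 (expiry): payoffs max(K−S,0) = 43.2891 23.9441 0.0000 0.0000 0.0000 0.0000
step 4: (k=4,j=0): S=74.0746, (K−S)⁺=34.2454, hold=33.7902 ⇒ V=34.2454 exercise | (k=4,j=1): S=96.1098, (K−S)⁺=12.2102, hold=12.3115 ⇒ V=12.3115 continue | (k=4,j=2): S=124.7000, (K−S)⁺=0.0000, hold=0.0000 ⇒ V=0.0000 continue | (k=4,j=3): S=161.7950, (K−S)⁺=0.0000, hold=0.0000 ⇒ V=0.0000 continue | (k=4,j=4): S=209.9248, (K−S)⁺=0.0000, hold=0.0000 ⇒ V=0.0000 continue  boundary S*=74.0746
step 3: (k=3,j=0): S=84.3759, (K−S)⁺=23.9441, hold=23.5377 ⇒ V=23.9441 exercise | (k=3,j=1): S=109.4755, (K−S)⁺=0.0000, hold=6.3303 ⇒ V=6.3303 continue | (k=3,j=2): S=142.0417, (K−S)⁺=0.0000, hold=0.0000 ⇒ V=0.0000 continue | (k=3,j=3): S=184.2954, (K−S)⁺=0.0000, hold=0.0000 ⇒ V=0.0000 continue  boundary S*=84.3759
step 2: (k=2,j=0): S=96.1098, (K−S)⁺=12.2102, hold=15.3603 ⇒ V=15.3603 continue | (k=2,j=1): S=124.7000, (K−S)⁺=0.0000, hold=3.2549 ⇒ V=3.2549 continue | (k=2,j=2): S=161.7950, (K−S)⁺=0.0000, hold=0.0000 ⇒ V=0.0000 continue  boundary S*=-
step 1: (k=1,j=0): S=109.4755, (K−S)⁺=0.0000, hold=9.4656 ⇒ V=9.4656 continue | (k=1,j=1): S=142.0417, (K−S)⁺=0.0000, hold=1.6736 ⇒ V=1.6736 continue  boundary S*=-
step 0: (k=0,j=0): S=124.7000, (K−S)⁺=0.0000, hold=5.6730 ⇒ V=5.6730 continue  boundary S*=-

price = 5.6730
boundary = - - - 84.3759 74.0746
tree:
5.6730
9.4656 1.6736
15.3603 3.2549 0.0000
23.9441 6.3303 0.0000 0.0000
34.2454 12.3115 0.0000 0.0000 0.0000
43.2891 23.9441 0.0000 0.0000 0.0000 0.0000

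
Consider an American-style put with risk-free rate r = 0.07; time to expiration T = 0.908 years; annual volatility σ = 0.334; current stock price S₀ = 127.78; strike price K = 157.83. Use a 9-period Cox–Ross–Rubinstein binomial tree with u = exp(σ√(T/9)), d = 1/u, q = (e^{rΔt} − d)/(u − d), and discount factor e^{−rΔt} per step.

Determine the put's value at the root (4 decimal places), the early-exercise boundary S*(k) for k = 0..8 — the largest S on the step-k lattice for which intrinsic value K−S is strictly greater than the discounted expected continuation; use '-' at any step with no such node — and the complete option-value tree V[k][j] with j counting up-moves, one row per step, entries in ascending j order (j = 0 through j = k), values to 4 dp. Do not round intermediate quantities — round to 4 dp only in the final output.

Δt=0.10089  u=1.11192  d=0.89935  q=0.50684  discount=0.99296
step 9 (expiry): payoffs max(K−S,0) = 108.6487 97.0239 82.6513 64.8816 42.9117 15.7488 0.0000 0.0000 0.0000 0.0000
step 8: (k=8,j=0): S=54.6857, (K−S)⁺=103.1443, hold=102.0336 ⇒ V=103.1443 exercise | (k=8,j=1): S=67.6116, (K−S)⁺=90.2184, hold=89.1077 ⇒ V=90.2184 exercise | (k=8,j=2): S=83.5927, (K−S)⁺=74.2373, hold=73.1266 ⇒ V=74.2373 exercise | (k=8,j=3): S=103.3512, (K−S)⁺=54.4788, hold=53.3681 ⇒ V=54.4788 exercise | (k=8,j=4): S=127.7800, (K−S)⁺=30.0500, hold=28.9393 ⇒ V=30.0500 exercise | (k=8,j=5): S=157.9829, (K−S)⁺=0.0000, hold=7.7120 ⇒ V=7.7120 continue | (k=8,j=6): S=195.3248, (K−S)⁺=0.0000, hold=0.0000 ⇒ V=0.0000 continue | (k=8,j=7): S=241.4931, (K−S)⁺=0.0000, hold=0.0000 ⇒ V=0.0000 continue | (k=8,j=8): S=298.5740, (K−S)⁺=0.0000, hold=0.0000 ⇒ V=0.0000 continue  boundary S*=127.7800
step 7: (k=7,j=0): S=60.8061, (K−S)⁺=97.0239, hold=95.9132 ⇒ V=97.0239 exercise | (k=7,j=1): S=75.1787, (K−S)⁺=82.6513, hold=81.5406 ⇒ V=82.6513 exercise | (k=7,j=2): S=92.9484, (K−S)⁺=64.8816, hold=63.7709 ⇒ V=64.8816 exercise | (k=7,j=3): S=114.9183, (K−S)⁺=42.9117, hold=41.8010 ⇒ V=42.9117 exercise | (k=7,j=4): S=142.0812, (K−S)⁺=15.7488, hold=18.5964 ⇒ V=18.5964 continue | (k=7,j=5): S=175.6644, (K−S)⁺=0.0000, hold=3.7765 ⇒ V=3.7765 continue | (k=7,j=6): S=217.1856, (K−S)⁺=0.0000, hold=0.0000 ⇒ V=0.0000 continue | (k=7,j=7): S=268.5210, (K−S)⁺=0.0000, hold=0.0000 ⇒ V=0.0000 continue  boundary S*=114.9183
step 6: (k=6,j=0): S=67.6116, (K−S)⁺=90.2184, hold=89.1077 ⇒ V=90.2184 exercise | (k=6,j=1): S=83.5927, (K−S)⁺=74.2373, hold=73.1266 ⇒ V=74.2373 exercise | (k=6,j=2): S=103.3512, (K−S)⁺=54.4788, hold=53.3681 ⇒ V=54.4788 exercise | (k=6,j=3): S=127.7800, (K−S)⁺=30.0500, hold=30.3724 ⇒ V=30.3724 continue | (k=6,j=4): S=157.9829, (K−S)⁺=0.0000, hold=11.0070 ⇒ V=11.0070 continue | (k=6,j=5): S=195.3248, (K−S)⁺=0.0000, hold=1.8493 ⇒ V=1.8493 continue | (k=6,j=6): S=241.4931, (K−S)⁺=0.0000, hold=0.0000 ⇒ V=0.0000 continue  boundary S*=103.3512
step 5: (k=5,j=0): S=75.1787, (K−S)⁺=82.6513, hold=81.5406 ⇒ V=82.6513 exercise | (k=5,j=1): S=92.9484, (K−S)⁺=64.8816, hold=63.7709 ⇒ V=64.8816 exercise | (k=5,j=2): S=114.9183, (K−S)⁺=42.9117, hold=41.9632 ⇒ V=42.9117 exercise | (k=5,j=3): S=142.0812, (K−S)⁺=15.7488, hold=20.4125 ⇒ V=20.4125 continue | (k=5,j=4): S=175.6644, (K−S)⁺=0.0000, hold=6.3207 ⇒ V=6.3207 continue | (k=5,j=5): S=217.1856, (K−S)⁺=0.0000, hold=0.9056 ⇒ V=0.9056 continue  boundary S*=114.9183
step 4: (k=4,j=0): S=83.5927, (K−S)⁺=74.2373, hold=73.1266 ⇒ V=74.2373 exercise | (k=4,j=1): S=103.3512, (K−S)⁺=54.4788, hold=53.3681 ⇒ V=54.4788 exercise | (k=4,j=2): S=127.7800, (K−S)⁺=30.0500, hold=31.2864 ⇒ V=31.2864 continue | (k=4,j=3): S=157.9829, (K−S)⁺=0.0000, hold=13.1768 ⇒ V=13.1768 continue | (k=4,j=4): S=195.3248, (K−S)⁺=0.0000, hold=3.5509 ⇒ V=3.5509 continue  boundary S*=103.3512
step 3: (k=3,j=0): S=92.9484, (K−S)⁺=64.8816, hold=63.7709 ⇒ V=64.8816 exercise | (k=3,j=1): S=114.9183, (K−S)⁺=42.9117, hold=42.4232 ⇒ V=42.9117 exercise | (k=3,j=2): S=142.0812, (K−S)⁺=15.7488, hold=21.9521 ⇒ V=21.9521 continue | (k=3,j=3): S=175.6644, (K−S)⁺=0.0000, hold=8.2396 ⇒ V=8.2396 continue  boundary S*=114.9183
step 2: (k=2,j=0): S=103.3512, (K−S)⁺=54.4788, hold=53.3681 ⇒ V=54.4788 exercise | (k=2,j=1): S=127.7800, (K−S)⁺=30.0500, hold=32.0613 ⇒ V=32.0613 continue | (k=2,j=2): S=157.9829, (K−S)⁺=0.0000, hold=14.8964 ⇒ V=14.8964 continue  boundary S*=103.3512
step 1: (k=1,j=0): S=114.9183, (K−S)⁺=42.9117, hold=42.8132 ⇒ V=42.9117 exercise | (k=1,j=1): S=142.0812, (K−S)⁺=15.7488, hold=23.1970 ⇒ V=23.1970 continue  boundary S*=114.9183
step 0: (k=0,j=0): S=127.7800, (K−S)⁺=30.0500, hold=32.6878 ⇒ V=32.6878 continue  boundary S*=-

price = 32.6878
boundary = - 114.9183 103.3512 114.9183 103.3512 114.9183 103.3512 114.9183 127.7800
tree:
32.6878
42.9117 23.1970
54.4788 32.0613 14.8964
64.8816 42.9117 21.9521 8.2396
74.2373 54.4788 31.2864 13.1768 3.5509
82.6513 64.8816 42.9117 20.4125 6.3207 0.9056
90.2184 74.2373 54.4788 30.3724 11.0070 1.8493 0.0000
97.0239 82.6513 64.8816 42.9117 18.5964 3.7765 0.0000 0.0000
103.1443 90.2184 74.2373 54.4788 30.0500 7.7120 0.0000 0.0000 0.0000
108.6487 97.0239 82.6513 64.8816 42.9117 15.7488 0.0000 0.0000 0.0000 0.0000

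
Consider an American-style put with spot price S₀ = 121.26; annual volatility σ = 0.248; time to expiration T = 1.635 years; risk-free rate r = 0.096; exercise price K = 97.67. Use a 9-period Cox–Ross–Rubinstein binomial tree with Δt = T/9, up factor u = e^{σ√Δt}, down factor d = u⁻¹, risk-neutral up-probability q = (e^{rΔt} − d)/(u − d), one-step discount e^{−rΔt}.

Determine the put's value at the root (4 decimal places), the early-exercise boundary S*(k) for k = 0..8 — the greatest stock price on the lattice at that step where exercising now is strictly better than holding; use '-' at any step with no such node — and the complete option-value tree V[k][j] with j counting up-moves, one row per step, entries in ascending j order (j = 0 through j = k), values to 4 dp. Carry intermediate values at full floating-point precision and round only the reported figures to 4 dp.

params: Δt=0.18167 u=1.11149 d=0.89969 q=0.55666 e^(-rΔt)=0.98271
t_9 payoffs: 50.8362 39.8108 26.1899 9.3624 0.0000 0.0000 0.0000 0.0000 0.0000 0.0000
t_8: node(8,0) S=52.0554 payoff=45.6146 vs cont=43.9260 → 45.6146 [stop]  node(8,1) S=64.3101 payoff=33.3599 vs cont=31.6713 → 33.3599 [stop]  node(8,2) S=79.4496 payoff=18.2204 vs cont=16.5318 → 18.2204 [stop]  node(8,3) S=98.1532 payoff=0.0000 vs cont=4.0789 → 4.0789 [wait]  node(8,4) S=121.2600 payoff=0.0000 vs cont=0.0000 → 0.0000 [wait]  node(8,5) S=149.8064 payoff=0.0000 vs cont=0.0000 → 0.0000 [wait]  node(8,6) S=185.0731 payoff=0.0000 vs cont=0.0000 → 0.0000 [wait]  node(8,7) S=228.6421 payoff=0.0000 vs cont=0.0000 → 0.0000 [wait]  node(8,8) S=282.4679 payoff=0.0000 vs cont=0.0000 → 0.0000 [wait]  ⇒ S*(8)=79.4496
t_7: node(7,0) S=57.8592 payoff=39.8108 vs cont=38.1222 → 39.8108 [stop]  node(7,1) S=71.4801 payoff=26.1899 vs cont=24.5013 → 26.1899 [stop]  node(7,2) S=88.3076 payoff=9.3624 vs cont=10.1695 → 10.1695 [wait]  node(7,3) S=109.0966 payoff=0.0000 vs cont=1.7771 → 1.7771 [wait]  node(7,4) S=134.7796 payoff=0.0000 vs cont=0.0000 → 0.0000 [wait]  node(7,5) S=166.5087 payoff=0.0000 vs cont=0.0000 → 0.0000 [wait]  node(7,6) S=205.7073 payoff=0.0000 vs cont=0.0000 → 0.0000 [wait]  node(7,7) S=254.1339 payoff=0.0000 vs cont=0.0000 → 0.0000 [wait]  ⇒ S*(7)=71.4801
t_6: node(6,0) S=64.3101 payoff=33.3599 vs cont=31.6713 → 33.3599 [stop]  node(6,1) S=79.4496 payoff=18.2204 vs cont=16.9733 → 18.2204 [stop]  node(6,2) S=98.1532 payoff=0.0000 vs cont=5.4027 → 5.4027 [wait]  node(6,3) S=121.2600 payoff=0.0000 vs cont=0.7742 → 0.7742 [wait]  node(6,4) S=149.8064 payoff=0.0000 vs cont=0.0000 → 0.0000 [wait]  node(6,5) S=185.0731 payoff=0.0000 vs cont=0.0000 → 0.0000 [wait]  node(6,6) S=228.6421 payoff=0.0000 vs cont=0.0000 → 0.0000 [wait]  ⇒ S*(6)=79.4496
t_5: node(5,0) S=71.4801 payoff=26.1899 vs cont=24.5013 → 26.1899 [stop]  node(5,1) S=88.3076 payoff=9.3624 vs cont=10.8936 → 10.8936 [wait]  node(5,2) S=109.0966 payoff=0.0000 vs cont=2.7773 → 2.7773 [wait]  node(5,3) S=134.7796 payoff=0.0000 vs cont=0.3373 → 0.3373 [wait]  node(5,4) S=166.5087 payoff=0.0000 vs cont=0.0000 → 0.0000 [wait]  node(5,5) S=205.7073 payoff=0.0000 vs cont=0.0000 → 0.0000 [wait]  ⇒ S*(5)=71.4801
t_4: node(4,0) S=79.4496 payoff=18.2204 vs cont=17.3694 → 18.2204 [stop]  node(4,1) S=98.1532 payoff=0.0000 vs cont=6.2654 → 6.2654 [wait]  node(4,2) S=121.2600 payoff=0.0000 vs cont=1.3945 → 1.3945 [wait]  node(4,3) S=149.8064 payoff=0.0000 vs cont=0.1470 → 0.1470 [wait]  node(4,4) S=185.0731 payoff=0.0000 vs cont=0.0000 → 0.0000 [wait]  ⇒ S*(4)=79.4496
t_3: node(3,0) S=88.3076 payoff=9.3624 vs cont=11.3655 → 11.3655 [wait]  node(3,1) S=109.0966 payoff=0.0000 vs cont=3.4925 → 3.4925 [wait]  node(3,2) S=134.7796 payoff=0.0000 vs cont=0.6879 → 0.6879 [wait]  node(3,3) S=166.5087 payoff=0.0000 vs cont=0.0640 → 0.0640 [wait]  ⇒ S*(3)=-
t_2: node(2,0) S=98.1532 payoff=0.0000 vs cont=6.8622 → 6.8622 [wait]  node(2,1) S=121.2600 payoff=0.0000 vs cont=1.8979 → 1.8979 [wait]  node(2,2) S=149.8064 payoff=0.0000 vs cont=0.3347 → 0.3347 [wait]  ⇒ S*(2)=-
t_1: node(1,0) S=109.0966 payoff=0.0000 vs cont=4.0279 → 4.0279 [wait]  node(1,1) S=134.7796 payoff=0.0000 vs cont=1.0100 → 1.0100 [wait]  ⇒ S*(1)=-
t_0: node(0,0) S=121.2600 payoff=0.0000 vs cont=2.3074 → 2.3074 [wait]  ⇒ S*(0)=-

price = 2.3074
boundary = - - - - 79.4496 71.4801 79.4496 71.4801 79.4496
tree:
2.3074
4.0279 1.0100
6.8622 1.8979 0.3347
11.3655 3.4925 0.6879 0.0640
18.2204 6.2654 1.3945 0.1470 0.0000
26.1899 10.8936 2.7773 0.3373 0.0000 0.0000
33.3599 18.2204 5.4027 0.7742 0.0000 0.0000 0.0000
39.8108 26.1899 10.1695 1.7771 0.0000 0.0000 0.0000 0.0000
45.6146 33.3599 18.2204 4.0789 0.0000 0.0000 0.0000 0.0000 0.0000
50.8362 39.8108 26.1899 9.3624 0.0000 0.0000 0.0000 0.0000 0.0000 0.0000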